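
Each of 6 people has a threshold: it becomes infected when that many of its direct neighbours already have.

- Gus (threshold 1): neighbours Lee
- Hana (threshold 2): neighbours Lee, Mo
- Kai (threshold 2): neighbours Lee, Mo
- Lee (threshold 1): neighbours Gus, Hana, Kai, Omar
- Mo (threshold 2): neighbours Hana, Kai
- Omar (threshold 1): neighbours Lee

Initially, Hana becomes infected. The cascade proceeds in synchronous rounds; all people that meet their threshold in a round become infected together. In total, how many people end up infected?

4

Round 1 — Hana becomes infected (initial).
Round 2 — checking thresholds:
  Lee: 1 of 4 neighbours ≥ 1, becomes infected.
  Mo: 1 of 2 neighbours < 2, below threshold.
Round 3 — checking thresholds:
  Gus: 1 of 1 neighbours ≥ 1, becomes infected.
  Kai: 1 of 2 neighbours < 2, below threshold.
  Mo: 1 of 2 neighbours < 2, below threshold.
  Omar: 1 of 1 neighbours ≥ 1, becomes infected.
Round 4 — no new infections; cascade stops.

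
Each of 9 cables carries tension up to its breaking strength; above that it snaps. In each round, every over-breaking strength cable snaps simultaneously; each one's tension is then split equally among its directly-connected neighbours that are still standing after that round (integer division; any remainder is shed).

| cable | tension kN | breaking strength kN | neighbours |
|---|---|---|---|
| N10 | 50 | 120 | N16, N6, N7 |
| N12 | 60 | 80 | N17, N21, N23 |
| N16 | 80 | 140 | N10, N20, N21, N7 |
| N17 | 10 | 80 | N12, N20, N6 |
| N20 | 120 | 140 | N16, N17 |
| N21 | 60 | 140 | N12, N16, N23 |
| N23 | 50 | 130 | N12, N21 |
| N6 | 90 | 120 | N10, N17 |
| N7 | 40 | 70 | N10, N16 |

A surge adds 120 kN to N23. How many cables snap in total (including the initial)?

9

Round 1 — N23 at 170 > 130. N23 snaps.
  N23 sheds 170 kN to N12, N21: 85 each.
    N12: 60+85 = 145 > 80
    N21: 60+85 = 145 > 140
Round 2 — N12, N21 snap.
  N12 sheds 145 kN to N17: 145 each.
    N17: 10+145 = 155 > 80
  N21 sheds 145 kN to N16: 145 each.
    N16: 80+145 = 225 > 140
Round 3 — N16, N17 snap.
  N16 sheds 225 kN to N10, N20, N7: 75 each.
    N10: 50+75 = 125 > 120
    N20: 120+75 = 195 > 140
    N7: 40+75 = 115 > 70
  N17 sheds 155 kN to N20, N6: 77 each (1 lost).
    N20: 195+77 = 272 > 140
    N6: 90+77 = 167 > 120
Round 4 — N10, N20, N6, N7 snap.
  N10 sheds 125 kN: no online neighbours, lost.
  N20 sheds 272 kN: no online neighbours, lost.
  N6 sheds 167 kN: no online neighbours, lost.
  N7 sheds 115 kN: no online neighbours, lost.
No further breaks.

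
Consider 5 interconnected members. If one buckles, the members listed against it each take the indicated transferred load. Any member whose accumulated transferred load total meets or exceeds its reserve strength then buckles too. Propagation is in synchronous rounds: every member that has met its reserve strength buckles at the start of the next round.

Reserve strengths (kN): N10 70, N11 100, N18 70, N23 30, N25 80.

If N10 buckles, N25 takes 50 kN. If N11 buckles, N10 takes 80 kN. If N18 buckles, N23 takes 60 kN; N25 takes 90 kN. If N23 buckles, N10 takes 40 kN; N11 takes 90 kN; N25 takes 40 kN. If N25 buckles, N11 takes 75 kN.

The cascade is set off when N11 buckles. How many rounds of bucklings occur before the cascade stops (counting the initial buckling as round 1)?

2

Round 1 — N11 buckles (initial).
  N10: +80 → 80 ≥ 70
Round 2 — N10 buckles.
  N25: +50 → 50 < 80
No further bucklings.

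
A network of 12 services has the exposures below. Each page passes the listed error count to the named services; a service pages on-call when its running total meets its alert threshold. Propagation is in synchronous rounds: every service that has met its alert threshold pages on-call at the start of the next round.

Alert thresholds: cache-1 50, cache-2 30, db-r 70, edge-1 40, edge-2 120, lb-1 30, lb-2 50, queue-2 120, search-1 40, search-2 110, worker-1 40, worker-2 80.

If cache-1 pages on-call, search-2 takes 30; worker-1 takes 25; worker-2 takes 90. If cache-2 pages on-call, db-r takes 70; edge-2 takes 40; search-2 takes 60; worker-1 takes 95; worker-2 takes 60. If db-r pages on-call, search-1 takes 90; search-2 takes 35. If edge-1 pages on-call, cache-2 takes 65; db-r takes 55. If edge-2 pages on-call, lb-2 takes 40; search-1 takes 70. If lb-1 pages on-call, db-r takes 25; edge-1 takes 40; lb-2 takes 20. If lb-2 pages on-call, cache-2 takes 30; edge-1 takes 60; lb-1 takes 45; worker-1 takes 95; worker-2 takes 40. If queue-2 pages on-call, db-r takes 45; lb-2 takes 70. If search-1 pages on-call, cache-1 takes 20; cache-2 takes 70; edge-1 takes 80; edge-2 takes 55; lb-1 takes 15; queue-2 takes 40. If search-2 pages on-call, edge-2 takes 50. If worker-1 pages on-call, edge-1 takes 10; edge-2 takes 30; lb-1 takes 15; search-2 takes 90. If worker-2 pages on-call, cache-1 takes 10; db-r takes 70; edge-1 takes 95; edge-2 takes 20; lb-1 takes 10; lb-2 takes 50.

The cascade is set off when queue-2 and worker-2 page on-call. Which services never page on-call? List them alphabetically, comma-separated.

Round 1 — queue-2, worker-2 page on-call (initial).
  cache-1: +10 → 10 < 50
  db-r: +45+70 → 115 ≥ 70
  edge-1: +95 → 95 ≥ 40
  edge-2: +20 → 20 < 120
  lb-1: +10 → 10 < 30
  lb-2: +70+50 → 120 ≥ 50
Round 2 — db-r, edge-1, lb-2 page on-call.
  cache-2: +65+30 → 95 ≥ 30
  lb-1: +45 → 55 ≥ 30
  search-1: +90 → 90 ≥ 40
  search-2: +35 → 35 < 110
  worker-1: +95 → 95 ≥ 40
Round 3 — cache-2, lb-1, search-1, worker-1 page on-call.
  cache-1: +20 → 30 < 50
  edge-2: +40+55+30 → 145 ≥ 120
  search-2: +60+90 → 185 ≥ 110
Round 4 — edge-2, search-2 page on-call.
No further pages.

cache-1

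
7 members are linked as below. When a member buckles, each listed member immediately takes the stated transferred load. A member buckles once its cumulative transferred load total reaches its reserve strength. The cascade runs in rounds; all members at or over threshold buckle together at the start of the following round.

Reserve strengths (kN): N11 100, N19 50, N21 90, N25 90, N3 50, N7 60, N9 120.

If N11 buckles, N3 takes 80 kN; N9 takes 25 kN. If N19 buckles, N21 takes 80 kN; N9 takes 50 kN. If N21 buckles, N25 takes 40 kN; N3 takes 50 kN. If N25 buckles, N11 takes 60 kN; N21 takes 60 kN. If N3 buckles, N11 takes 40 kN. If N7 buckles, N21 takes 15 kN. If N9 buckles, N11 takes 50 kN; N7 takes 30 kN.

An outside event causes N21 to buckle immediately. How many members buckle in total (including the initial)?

2

Round 1 — N21 buckles (initial).
  N25: +40 → 40 < 90
  N3: +50 → 50 ≥ 50
Round 2 — N3 buckles.
  N11: +40 → 40 < 100
No further bucklings.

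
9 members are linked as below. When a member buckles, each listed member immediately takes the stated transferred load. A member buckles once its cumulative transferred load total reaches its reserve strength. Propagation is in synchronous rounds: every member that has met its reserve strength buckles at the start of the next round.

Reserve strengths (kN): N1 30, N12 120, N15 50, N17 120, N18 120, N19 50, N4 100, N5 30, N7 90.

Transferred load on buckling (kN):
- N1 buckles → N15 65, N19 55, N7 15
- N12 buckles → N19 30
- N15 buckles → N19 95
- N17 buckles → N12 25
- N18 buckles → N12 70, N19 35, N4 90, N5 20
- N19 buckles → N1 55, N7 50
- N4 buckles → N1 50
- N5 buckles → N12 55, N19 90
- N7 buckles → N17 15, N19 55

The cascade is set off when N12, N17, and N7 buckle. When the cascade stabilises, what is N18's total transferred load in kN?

Round 1 — N12, N17, N7 buckle (initial).
  N19: +30+55 → 85 ≥ 50
Round 2 — N19 buckles.
  N1: +55 → 55 ≥ 30
Round 3 — N1 buckles.
  N15: +65 → 65 ≥ 50
Round 4 — N15 buckles.
No further bucklings.

0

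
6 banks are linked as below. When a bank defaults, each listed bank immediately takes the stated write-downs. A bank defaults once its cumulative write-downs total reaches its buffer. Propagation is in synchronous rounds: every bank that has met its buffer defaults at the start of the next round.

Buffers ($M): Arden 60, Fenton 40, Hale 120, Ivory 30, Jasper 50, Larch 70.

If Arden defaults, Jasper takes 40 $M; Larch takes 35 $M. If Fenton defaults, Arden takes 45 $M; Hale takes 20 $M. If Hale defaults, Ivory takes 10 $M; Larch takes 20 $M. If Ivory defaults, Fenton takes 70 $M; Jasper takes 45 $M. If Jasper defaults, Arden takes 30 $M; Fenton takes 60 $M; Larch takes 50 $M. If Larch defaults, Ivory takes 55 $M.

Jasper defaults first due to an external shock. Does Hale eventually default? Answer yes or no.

no

Round 1 — Jasper defaults (initial).
  Arden: +30 → 30 < 60
  Fenton: +60 → 60 ≥ 40
  Larch: +50 → 50 < 70
Round 2 — Fenton defaults.
  Arden: +45 → 75 ≥ 60
  Hale: +20 → 20 < 120
Round 3 — Arden defaults.
  Larch: +35 → 85 ≥ 70
Round 4 — Larch defaults.
  Ivory: +55 → 55 ≥ 30
Round 5 — Ivory defaults.
No further defaults.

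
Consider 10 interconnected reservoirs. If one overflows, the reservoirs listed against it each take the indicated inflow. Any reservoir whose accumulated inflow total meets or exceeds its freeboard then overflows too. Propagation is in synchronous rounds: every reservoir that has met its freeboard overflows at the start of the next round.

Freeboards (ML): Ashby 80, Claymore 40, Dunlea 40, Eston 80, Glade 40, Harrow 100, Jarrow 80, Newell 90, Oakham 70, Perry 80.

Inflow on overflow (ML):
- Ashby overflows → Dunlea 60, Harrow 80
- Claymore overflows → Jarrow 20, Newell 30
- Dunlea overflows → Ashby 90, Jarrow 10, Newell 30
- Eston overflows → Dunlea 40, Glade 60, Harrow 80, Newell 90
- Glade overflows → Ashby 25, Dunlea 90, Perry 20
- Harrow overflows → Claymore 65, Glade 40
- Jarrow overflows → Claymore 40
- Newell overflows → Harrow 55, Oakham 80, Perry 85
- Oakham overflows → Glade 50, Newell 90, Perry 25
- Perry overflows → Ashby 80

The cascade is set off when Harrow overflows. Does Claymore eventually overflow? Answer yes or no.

Round 1 — Harrow overflows (initial).
  Claymore: +65 → 65 ≥ 40
  Glade: +40 → 40 ≥ 40
Round 2 — Claymore, Glade overflow.
  Ashby: +25 → 25 < 80
  Dunlea: +90 → 90 ≥ 40
  Jarrow: +20 → 20 < 80
  Newell: +30 → 30 < 90
  Perry: +20 → 20 < 80
Round 3 — Dunlea overflows.
  Ashby: +90 → 115 ≥ 80
  Jarrow: +10 → 30 < 80
  Newell: +30 → 60 < 90
Round 4 — Ashby overflows.
No further overflows.

yes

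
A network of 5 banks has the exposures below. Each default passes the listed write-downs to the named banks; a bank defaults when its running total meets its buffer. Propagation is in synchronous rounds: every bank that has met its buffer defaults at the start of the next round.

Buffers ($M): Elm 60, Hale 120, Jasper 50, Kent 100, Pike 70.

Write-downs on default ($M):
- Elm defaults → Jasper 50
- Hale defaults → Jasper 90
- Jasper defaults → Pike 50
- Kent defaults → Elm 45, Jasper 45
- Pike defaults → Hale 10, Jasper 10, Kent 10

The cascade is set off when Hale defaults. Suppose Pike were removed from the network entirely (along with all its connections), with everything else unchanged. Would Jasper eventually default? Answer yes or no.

With Pike removed:
Round 1 — Hale defaults (initial).
  Jasper: +90 → 90 ≥ 50
Round 2 — Jasper defaults.
No further defaults.

yes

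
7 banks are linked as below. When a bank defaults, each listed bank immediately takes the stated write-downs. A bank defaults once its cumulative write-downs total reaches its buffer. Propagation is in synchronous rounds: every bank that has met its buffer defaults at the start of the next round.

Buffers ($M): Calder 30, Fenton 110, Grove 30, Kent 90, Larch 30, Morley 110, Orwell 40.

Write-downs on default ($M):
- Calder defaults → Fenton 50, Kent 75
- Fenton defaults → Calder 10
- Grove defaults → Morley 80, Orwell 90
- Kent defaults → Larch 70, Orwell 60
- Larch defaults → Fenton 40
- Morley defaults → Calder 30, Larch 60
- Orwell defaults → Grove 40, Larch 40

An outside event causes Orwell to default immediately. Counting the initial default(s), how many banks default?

3

Round 1 — Orwell defaults (initial).
  Grove: +40 → 40 ≥ 30
  Larch: +40 → 40 ≥ 30
Round 2 — Grove, Larch default.
  Fenton: +40 → 40 < 110
  Morley: +80 → 80 < 110
No further defaults.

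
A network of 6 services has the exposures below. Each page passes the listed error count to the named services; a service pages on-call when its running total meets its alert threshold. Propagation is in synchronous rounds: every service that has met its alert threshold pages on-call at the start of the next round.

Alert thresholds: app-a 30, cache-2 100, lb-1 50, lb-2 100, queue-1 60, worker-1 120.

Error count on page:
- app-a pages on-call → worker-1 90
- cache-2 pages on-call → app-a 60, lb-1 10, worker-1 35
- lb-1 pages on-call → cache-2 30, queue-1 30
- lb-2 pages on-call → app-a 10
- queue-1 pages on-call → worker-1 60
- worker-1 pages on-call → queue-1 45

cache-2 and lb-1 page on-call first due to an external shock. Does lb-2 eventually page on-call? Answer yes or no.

no

Round 1 — cache-2, lb-1 page on-call (initial).
  app-a: +60 → 60 ≥ 30
  queue-1: +30 → 30 < 60
  worker-1: +35 → 35 < 120
Round 2 — app-a pages on-call.
  worker-1: +90 → 125 ≥ 120
Round 3 — worker-1 pages on-call.
  queue-1: +45 → 75 ≥ 60
Round 4 — queue-1 pages on-call.
No further pages.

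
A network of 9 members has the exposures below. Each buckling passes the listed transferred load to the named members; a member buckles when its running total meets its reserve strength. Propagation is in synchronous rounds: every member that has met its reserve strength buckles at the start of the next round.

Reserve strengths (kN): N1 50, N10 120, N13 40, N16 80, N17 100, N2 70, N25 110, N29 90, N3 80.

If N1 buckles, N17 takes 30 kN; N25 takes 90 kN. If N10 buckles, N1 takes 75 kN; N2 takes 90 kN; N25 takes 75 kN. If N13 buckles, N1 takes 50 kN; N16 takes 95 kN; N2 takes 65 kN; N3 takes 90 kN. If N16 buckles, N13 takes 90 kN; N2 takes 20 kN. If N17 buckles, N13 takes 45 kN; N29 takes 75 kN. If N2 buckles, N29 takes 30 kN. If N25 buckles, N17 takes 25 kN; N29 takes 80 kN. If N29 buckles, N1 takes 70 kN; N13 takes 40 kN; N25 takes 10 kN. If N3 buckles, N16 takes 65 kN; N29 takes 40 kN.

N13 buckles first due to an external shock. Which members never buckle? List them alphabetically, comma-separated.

N10, N17, N25, N29

Round 1 — N13 buckles (initial).
  N1: +50 → 50 ≥ 50
  N16: +95 → 95 ≥ 80
  N2: +65 → 65 < 70
  N3: +90 → 90 ≥ 80
Round 2 — N1, N16, N3 buckle.
  N17: +30 → 30 < 100
  N2: +20 → 85 ≥ 70
  N25: +90 → 90 < 110
  N29: +40 → 40 < 90
Round 3 — N2 buckles.
  N29: +30 → 70 < 90
No further bucklings.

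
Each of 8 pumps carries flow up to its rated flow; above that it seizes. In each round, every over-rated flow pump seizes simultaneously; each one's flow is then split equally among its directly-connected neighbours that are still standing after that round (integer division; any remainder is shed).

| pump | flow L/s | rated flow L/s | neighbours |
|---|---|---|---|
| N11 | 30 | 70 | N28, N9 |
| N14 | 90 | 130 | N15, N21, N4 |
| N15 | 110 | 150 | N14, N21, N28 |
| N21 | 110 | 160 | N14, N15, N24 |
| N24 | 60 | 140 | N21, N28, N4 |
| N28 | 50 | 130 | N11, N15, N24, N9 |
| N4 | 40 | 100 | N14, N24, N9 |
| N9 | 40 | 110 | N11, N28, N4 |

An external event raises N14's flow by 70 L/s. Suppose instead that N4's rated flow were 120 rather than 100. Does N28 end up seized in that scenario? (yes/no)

With N4's rated flow at 120:
Round 1 — N14 at 160 > 130. N14 seizes.
  N14 sheds 160 L/s to N15, N21, N4: 53 each (1 lost).
    N15: 110+53 = 163 > 150
    N21: 110+53 = 163 > 160
    N4: 40+53 = 93 ≤ 120
Round 2 — N15, N21 seize.
  N15 sheds 163 L/s to N28: 163 each.
    N28: 50+163 = 213 > 130
  N21 sheds 163 L/s to N24: 163 each.
    N24: 60+163 = 223 > 140
Round 3 — N24, N28 seize.
  N24 sheds 223 L/s to N4: 223 each.
    N4: 93+223 = 316 > 120
  N28 sheds 213 L/s to N11, N9: 106 each (1 lost).
    N11: 30+106 = 136 > 70
    N9: 40+106 = 146 > 110
Round 4 — N11, N4, N9 seize.
  N11 sheds 136 L/s: no online neighbours, lost.
  N4 sheds 316 L/s: no online neighbours, lost.
  N9 sheds 146 L/s: no online neighbours, lost.
No further seizures.

yes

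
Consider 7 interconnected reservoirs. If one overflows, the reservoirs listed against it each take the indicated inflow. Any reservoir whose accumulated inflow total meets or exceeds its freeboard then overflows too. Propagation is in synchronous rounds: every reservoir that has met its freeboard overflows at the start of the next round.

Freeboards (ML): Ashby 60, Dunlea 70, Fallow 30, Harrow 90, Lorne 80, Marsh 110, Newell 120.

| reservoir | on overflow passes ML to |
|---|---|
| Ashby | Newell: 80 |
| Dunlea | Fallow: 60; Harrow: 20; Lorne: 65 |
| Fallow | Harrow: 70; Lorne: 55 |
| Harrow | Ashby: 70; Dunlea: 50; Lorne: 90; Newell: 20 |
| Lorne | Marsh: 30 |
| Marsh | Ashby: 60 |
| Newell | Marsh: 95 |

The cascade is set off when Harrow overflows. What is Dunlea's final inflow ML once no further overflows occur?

50

Round 1 — Harrow overflows (initial).
  Ashby: +70 → 70 ≥ 60
  Dunlea: +50 → 50 < 70
  Lorne: +90 → 90 ≥ 80
  Newell: +20 → 20 < 120
Round 2 — Ashby, Lorne overflow.
  Marsh: +30 → 30 < 110
  Newell: +80 → 100 < 120
No further overflows.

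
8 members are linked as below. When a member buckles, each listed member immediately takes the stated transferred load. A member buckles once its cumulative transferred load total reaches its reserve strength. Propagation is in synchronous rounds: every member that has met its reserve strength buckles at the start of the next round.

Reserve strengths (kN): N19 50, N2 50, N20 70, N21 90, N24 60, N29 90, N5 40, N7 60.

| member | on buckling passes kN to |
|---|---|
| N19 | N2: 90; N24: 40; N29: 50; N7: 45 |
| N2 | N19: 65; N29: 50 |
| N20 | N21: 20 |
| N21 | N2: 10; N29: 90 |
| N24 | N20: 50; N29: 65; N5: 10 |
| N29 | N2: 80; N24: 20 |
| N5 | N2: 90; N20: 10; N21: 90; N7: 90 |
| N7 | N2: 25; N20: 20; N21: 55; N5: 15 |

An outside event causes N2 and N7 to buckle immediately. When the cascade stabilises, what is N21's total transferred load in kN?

Round 1 — N2, N7 buckle (initial).
  N19: +65 → 65 ≥ 50
  N20: +20 → 20 < 70
  N21: +55 → 55 < 90
  N29: +50 → 50 < 90
  N5: +15 → 15 < 40
Round 2 — N19 buckles.
  N24: +40 → 40 < 60
  N29: +50 → 100 ≥ 90
Round 3 — N29 buckles.
  N24: +20 → 60 ≥ 60
Round 4 — N24 buckles.
  N20: +50 → 70 ≥ 70
  N5: +10 → 25 < 40
Round 5 — N20 buckles.
  N21: +20 → 75 < 90
No further bucklings.

75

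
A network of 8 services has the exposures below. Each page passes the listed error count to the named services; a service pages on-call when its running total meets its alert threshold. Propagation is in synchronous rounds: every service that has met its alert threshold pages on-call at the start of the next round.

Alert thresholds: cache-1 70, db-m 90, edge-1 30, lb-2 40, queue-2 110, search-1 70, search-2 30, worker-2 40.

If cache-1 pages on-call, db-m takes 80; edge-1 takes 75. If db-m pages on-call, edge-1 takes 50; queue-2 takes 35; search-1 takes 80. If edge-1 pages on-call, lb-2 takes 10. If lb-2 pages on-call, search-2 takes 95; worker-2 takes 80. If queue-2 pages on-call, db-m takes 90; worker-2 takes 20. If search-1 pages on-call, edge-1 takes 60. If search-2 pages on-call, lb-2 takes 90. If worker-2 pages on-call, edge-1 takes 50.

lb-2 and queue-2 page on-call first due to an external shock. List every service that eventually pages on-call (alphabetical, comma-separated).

Round 1 — lb-2, queue-2 page on-call (initial).
  db-m: +90 → 90 ≥ 90
  search-2: +95 → 95 ≥ 30
  worker-2: +80+20 → 100 ≥ 40
Round 2 — db-m, search-2, worker-2 page on-call.
  edge-1: +50+50 → 100 ≥ 30
  search-1: +80 → 80 ≥ 70
Round 3 — edge-1, search-1 page on-call.
No further pages.

db-m, edge-1, lb-2, queue-2, search-1, search-2, worker-2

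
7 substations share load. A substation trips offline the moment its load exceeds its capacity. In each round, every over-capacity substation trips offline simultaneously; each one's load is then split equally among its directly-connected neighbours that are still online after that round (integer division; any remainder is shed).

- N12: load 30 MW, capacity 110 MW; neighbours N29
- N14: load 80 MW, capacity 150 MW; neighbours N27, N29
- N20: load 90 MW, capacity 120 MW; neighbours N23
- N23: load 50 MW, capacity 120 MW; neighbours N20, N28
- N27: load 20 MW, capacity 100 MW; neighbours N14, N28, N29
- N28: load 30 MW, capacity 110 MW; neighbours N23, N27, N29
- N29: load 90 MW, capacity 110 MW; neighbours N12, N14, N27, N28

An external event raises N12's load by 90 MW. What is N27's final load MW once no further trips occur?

Round 1 — N12 at 120 > 110. N12 trips offline.
  N12 sheds 120 MW to N29: 120 each.
    N29: 90+120 = 210 > 110
Round 2 — N29 trips offline.
  N29 sheds 210 MW to N14, N27, N28: 70 each.
    N14: 80+70 = 150 ≤ 150
    N27: 20+70 = 90 ≤ 100
    N28: 30+70 = 100 ≤ 110
No further trips.

90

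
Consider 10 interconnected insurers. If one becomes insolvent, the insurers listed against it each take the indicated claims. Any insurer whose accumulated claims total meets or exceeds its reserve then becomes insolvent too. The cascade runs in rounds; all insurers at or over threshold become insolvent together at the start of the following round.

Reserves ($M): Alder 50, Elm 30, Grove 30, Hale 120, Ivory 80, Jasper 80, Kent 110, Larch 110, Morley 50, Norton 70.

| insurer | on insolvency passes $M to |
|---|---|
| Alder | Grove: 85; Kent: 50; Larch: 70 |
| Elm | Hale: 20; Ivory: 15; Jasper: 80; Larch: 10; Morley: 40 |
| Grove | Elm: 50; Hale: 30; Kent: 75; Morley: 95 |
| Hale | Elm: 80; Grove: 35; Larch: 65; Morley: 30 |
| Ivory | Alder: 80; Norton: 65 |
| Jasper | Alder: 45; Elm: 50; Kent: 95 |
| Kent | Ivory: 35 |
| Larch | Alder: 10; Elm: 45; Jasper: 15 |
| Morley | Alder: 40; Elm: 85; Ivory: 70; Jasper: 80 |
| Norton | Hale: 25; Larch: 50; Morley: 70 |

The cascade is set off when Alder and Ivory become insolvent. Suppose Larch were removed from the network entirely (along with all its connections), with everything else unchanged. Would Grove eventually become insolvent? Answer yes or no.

With Larch removed:
Round 1 — Alder, Ivory become insolvent (initial).
  Grove: +85 → 85 ≥ 30
  Kent: +50 → 50 < 110
  Norton: +65 → 65 < 70
Round 2 — Grove becomes insolvent.
  Elm: +50 → 50 ≥ 30
  Hale: +30 → 30 < 120
  Kent: +75 → 125 ≥ 110
  Morley: +95 → 95 ≥ 50
Round 3 — Elm, Kent, Morley become insolvent.
  Hale: +20 → 50 < 120
  Jasper: +80+80 → 160 ≥ 80
Round 4 — Jasper becomes insolvent.
No further insolvencies.

yes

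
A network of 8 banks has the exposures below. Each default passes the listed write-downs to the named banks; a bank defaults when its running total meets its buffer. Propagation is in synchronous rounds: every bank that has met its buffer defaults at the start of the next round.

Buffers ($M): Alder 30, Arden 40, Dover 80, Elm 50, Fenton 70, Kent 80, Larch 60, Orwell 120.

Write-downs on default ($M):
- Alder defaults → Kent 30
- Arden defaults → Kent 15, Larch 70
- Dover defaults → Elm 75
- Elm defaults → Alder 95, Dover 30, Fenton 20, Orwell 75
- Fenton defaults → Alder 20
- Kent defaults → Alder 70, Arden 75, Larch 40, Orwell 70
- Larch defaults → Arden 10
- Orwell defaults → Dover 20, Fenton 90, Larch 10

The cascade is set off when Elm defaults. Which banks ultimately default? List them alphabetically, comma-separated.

Alder, Elm

Round 1 — Elm defaults (initial).
  Alder: +95 → 95 ≥ 30
  Dover: +30 → 30 < 80
  Fenton: +20 → 20 < 70
  Orwell: +75 → 75 < 120
Round 2 — Alder defaults.
  Kent: +30 → 30 < 80
No further defaults.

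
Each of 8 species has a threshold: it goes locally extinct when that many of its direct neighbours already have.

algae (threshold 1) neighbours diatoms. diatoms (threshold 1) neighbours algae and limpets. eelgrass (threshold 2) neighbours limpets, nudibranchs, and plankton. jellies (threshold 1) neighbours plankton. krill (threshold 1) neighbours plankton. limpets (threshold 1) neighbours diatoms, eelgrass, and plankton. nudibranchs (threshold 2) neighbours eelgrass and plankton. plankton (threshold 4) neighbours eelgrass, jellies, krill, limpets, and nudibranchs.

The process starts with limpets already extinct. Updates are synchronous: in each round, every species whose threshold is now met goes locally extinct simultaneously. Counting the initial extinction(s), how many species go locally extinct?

Round 1 — limpets goes locally extinct (initial).
Round 2 — checking thresholds:
  diatoms: 1 of 2 neighbours ≥ 1, goes locally extinct.
  eelgrass: 1 of 3 neighbours < 2, not yet.
  plankton: 1 of 5 neighbours < 4, not yet.
Round 3 — checking thresholds:
  algae: 1 of 1 neighbours ≥ 1, goes locally extinct.
  eelgrass: 1 of 3 neighbours < 2, not yet.
  plankton: 1 of 5 neighbours < 4, not yet.
Round 4 — no new extinctions; cascade stops.

3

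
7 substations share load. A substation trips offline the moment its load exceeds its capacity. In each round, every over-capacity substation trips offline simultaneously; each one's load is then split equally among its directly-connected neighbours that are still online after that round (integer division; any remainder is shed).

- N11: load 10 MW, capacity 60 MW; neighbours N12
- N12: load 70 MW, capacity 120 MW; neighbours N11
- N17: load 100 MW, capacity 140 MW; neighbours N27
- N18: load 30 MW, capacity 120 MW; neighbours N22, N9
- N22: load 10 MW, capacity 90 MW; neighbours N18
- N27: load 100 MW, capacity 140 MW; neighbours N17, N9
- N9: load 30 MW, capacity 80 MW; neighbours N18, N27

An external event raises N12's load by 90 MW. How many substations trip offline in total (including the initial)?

Round 1 — N12 at 160 > 120. N12 trips offline.
  N12 sheds 160 MW to N11: 160 each.
    N11: 10+160 = 170 > 60
Round 2 — N11 trips offline.
  N11 sheds 170 MW: no online neighbours, lost.
No further trips.

2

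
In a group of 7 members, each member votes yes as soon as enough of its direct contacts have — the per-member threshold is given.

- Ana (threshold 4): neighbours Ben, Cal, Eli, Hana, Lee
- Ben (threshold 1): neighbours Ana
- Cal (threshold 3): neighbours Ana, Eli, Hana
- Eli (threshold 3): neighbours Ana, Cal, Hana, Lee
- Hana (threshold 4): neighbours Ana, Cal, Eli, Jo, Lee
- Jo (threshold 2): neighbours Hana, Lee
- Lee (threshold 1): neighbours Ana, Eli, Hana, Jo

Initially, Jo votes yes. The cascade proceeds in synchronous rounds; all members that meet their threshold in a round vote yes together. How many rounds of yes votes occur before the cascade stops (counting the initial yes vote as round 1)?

2

Round 1 — Jo votes yes (initial).
Round 2 — checking thresholds:
  Hana: 1 of 5 neighbours < 4, holds.
  Lee: 1 of 4 neighbours ≥ 1, votes yes.
Round 3 — no new yes votes; cascade stops.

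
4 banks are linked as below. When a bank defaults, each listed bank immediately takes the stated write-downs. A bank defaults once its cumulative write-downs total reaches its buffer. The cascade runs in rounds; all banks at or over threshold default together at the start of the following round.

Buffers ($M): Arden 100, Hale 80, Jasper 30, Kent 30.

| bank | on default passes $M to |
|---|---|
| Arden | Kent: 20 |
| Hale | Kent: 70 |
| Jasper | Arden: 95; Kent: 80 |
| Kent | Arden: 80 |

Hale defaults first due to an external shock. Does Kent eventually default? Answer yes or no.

yes

Round 1 — Hale defaults (initial).
  Kent: +70 → 70 ≥ 30
Round 2 — Kent defaults.
  Arden: +80 → 80 < 100
No further defaults.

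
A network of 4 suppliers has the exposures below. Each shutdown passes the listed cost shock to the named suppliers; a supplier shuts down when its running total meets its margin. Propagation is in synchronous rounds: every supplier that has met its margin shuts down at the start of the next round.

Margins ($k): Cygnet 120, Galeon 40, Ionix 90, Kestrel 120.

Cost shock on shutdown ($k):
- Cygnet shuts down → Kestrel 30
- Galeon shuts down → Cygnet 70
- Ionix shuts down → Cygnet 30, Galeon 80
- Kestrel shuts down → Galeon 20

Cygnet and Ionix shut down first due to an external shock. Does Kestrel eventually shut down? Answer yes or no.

no

Round 1 — Cygnet, Ionix shut down (initial).
  Galeon: +80 → 80 ≥ 40
  Kestrel: +30 → 30 < 120
Round 2 — Galeon shuts down.
No further shutdowns.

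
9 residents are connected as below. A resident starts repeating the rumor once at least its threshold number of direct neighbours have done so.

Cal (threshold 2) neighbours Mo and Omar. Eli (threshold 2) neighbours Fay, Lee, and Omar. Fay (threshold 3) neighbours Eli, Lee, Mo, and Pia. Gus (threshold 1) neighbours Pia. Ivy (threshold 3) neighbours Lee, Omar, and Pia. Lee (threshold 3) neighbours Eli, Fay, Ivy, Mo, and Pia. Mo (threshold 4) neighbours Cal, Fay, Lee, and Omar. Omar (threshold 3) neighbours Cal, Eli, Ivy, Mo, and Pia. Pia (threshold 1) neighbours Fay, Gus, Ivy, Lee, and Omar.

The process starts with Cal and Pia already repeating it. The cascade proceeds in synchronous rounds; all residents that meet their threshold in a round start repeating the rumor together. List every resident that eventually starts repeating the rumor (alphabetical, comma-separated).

Cal, Gus, Pia

Round 1 — Cal, Pia start repeating the rumor (initial).
Round 2 — checking thresholds:
  Fay: 1 of 4 neighbours < 3, not yet.
  Gus: 1 of 1 neighbours ≥ 1, starts repeating the rumor.
  Ivy: 1 of 3 neighbours < 3, not yet.
  Lee: 1 of 5 neighbours < 3, not yet.
  Mo: 1 of 4 neighbours < 4, not yet.
  Omar: 2 of 5 neighbours < 3, not yet.
Round 3 — no new spreads; cascade stops.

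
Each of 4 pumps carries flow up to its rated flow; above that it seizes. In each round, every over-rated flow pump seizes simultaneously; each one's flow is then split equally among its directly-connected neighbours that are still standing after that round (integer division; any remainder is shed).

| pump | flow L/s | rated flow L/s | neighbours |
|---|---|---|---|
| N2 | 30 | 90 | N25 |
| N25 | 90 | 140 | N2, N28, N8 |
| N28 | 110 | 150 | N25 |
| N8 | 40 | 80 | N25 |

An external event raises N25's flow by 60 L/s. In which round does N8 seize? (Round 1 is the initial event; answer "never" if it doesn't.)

2

Round 1 — N25 at 150 > 140. N25 seizes.
  N25 sheds 150 L/s to N2, N28, N8: 50 each.
    N2: 30+50 = 80 ≤ 90
    N28: 110+50 = 160 > 150
    N8: 40+50 = 90 > 80
Round 2 — N28, N8 seize.
  N28 sheds 160 L/s: no online neighbours, lost.
  N8 sheds 90 L/s: no online neighbours, lost.
No further seizures.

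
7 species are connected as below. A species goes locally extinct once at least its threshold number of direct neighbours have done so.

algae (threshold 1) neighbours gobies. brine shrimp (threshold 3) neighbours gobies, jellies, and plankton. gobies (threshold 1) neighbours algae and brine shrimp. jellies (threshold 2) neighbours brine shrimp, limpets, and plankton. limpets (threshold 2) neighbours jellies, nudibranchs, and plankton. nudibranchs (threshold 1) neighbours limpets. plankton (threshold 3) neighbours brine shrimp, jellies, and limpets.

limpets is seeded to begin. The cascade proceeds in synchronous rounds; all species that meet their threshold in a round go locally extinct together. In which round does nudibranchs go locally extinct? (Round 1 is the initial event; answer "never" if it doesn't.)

2

Round 1 — limpets goes locally extinct (initial).
Round 2 — checking thresholds:
  jellies: 1 of 3 neighbours < 2, not yet.
  nudibranchs: 1 of 1 neighbours ≥ 1, goes locally extinct.
  plankton: 1 of 3 neighbours < 3, not yet.
Round 3 — no new extinctions; cascade stops.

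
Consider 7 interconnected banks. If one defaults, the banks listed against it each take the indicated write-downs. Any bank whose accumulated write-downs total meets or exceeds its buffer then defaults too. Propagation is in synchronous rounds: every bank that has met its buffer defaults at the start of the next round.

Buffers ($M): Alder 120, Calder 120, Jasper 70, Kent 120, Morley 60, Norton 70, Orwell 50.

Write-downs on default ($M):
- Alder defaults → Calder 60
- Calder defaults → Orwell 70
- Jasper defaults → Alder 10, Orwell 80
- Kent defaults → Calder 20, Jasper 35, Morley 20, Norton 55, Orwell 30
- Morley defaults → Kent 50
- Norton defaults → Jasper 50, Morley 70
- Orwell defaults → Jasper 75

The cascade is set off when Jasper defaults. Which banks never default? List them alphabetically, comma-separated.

Alder, Calder, Kent, Morley, Norton

Round 1 — Jasper defaults (initial).
  Alder: +10 → 10 < 120
  Orwell: +80 → 80 ≥ 50
Round 2 — Orwell defaults.
No further defaults.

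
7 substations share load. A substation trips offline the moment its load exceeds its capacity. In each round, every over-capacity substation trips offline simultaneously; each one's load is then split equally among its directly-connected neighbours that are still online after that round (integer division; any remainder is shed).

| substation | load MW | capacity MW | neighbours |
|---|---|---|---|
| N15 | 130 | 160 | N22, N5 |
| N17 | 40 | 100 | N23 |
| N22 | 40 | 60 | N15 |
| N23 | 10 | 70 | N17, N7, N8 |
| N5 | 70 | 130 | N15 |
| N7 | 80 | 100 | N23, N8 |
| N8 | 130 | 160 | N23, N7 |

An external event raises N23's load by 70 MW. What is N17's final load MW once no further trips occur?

Round 1 — N23 at 80 > 70. N23 trips offline.
  N23 sheds 80 MW to N17, N7, N8: 26 each (2 lost).
    N17: 40+26 = 66 ≤ 100
    N7: 80+26 = 106 > 100
    N8: 130+26 = 156 ≤ 160
Round 2 — N7 trips offline.
  N7 sheds 106 MW to N8: 106 each.
    N8: 156+106 = 262 > 160
Round 3 — N8 trips offline.
  N8 sheds 262 MW: no online neighbours, lost.
No further trips.

66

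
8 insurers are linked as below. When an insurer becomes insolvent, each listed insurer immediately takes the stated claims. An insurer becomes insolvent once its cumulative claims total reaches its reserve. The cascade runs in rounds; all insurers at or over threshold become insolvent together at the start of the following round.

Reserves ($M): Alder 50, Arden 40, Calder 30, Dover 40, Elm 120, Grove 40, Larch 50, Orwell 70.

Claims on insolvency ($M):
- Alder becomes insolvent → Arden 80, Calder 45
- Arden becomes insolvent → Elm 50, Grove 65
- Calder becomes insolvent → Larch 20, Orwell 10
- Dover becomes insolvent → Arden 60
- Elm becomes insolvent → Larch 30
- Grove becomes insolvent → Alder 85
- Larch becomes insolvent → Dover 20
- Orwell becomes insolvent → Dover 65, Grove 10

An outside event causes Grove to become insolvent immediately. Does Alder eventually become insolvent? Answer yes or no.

yes

Round 1 — Grove becomes insolvent (initial).
  Alder: +85 → 85 ≥ 50
Round 2 — Alder becomes insolvent.
  Arden: +80 → 80 ≥ 40
  Calder: +45 → 45 ≥ 30
Round 3 — Arden, Calder become insolvent.
  Elm: +50 → 50 < 120
  Larch: +20 → 20 < 50
  Orwell: +10 → 10 < 70
No further insolvencies.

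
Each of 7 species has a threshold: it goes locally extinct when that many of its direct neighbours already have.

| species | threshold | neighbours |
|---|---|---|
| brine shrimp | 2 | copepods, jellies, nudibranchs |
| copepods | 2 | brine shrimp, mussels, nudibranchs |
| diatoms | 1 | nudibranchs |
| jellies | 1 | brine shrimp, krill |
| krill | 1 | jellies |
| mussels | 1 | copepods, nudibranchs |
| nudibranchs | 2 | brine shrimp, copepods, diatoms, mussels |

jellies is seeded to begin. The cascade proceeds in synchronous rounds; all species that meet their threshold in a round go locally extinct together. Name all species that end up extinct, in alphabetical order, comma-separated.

Round 1 — jellies goes locally extinct (initial).
Round 2 — checking thresholds:
  brine shrimp: 1 of 3 neighbours < 2, holds.
  krill: 1 of 1 neighbours ≥ 1, goes locally extinct.
Round 3 — no new extinctions; cascade stops.

jellies, krill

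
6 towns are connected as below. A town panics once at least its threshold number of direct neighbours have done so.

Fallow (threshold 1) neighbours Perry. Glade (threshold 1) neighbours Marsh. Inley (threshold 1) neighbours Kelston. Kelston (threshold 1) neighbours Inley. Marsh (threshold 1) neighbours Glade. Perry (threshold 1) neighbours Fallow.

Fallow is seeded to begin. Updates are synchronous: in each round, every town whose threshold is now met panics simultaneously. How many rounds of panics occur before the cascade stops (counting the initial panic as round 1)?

2

Round 1 — Fallow panics (initial).
Round 2 — checking thresholds:
  Perry: 1 of 1 neighbours ≥ 1, panics.
Round 3 — no new panics; cascade stops.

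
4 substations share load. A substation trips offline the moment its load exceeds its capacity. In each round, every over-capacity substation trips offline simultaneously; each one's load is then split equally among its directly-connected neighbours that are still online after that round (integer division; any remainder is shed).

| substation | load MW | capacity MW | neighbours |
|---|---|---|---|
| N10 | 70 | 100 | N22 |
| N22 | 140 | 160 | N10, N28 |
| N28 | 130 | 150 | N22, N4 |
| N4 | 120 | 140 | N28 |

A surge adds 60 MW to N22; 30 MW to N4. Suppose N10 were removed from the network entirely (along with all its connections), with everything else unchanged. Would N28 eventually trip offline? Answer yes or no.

With N10 removed:
Round 1 — N22 at 200 > 160; N4 at 150 > 140. N22, N4 trip offline.
  N22 sheds 200 MW to N28: 200 each.
    N28: 130+200 = 330 > 150
  N4 sheds 150 MW to N28: 150 each.
    N28: 330+150 = 480 > 150
Round 2 — N28 trips offline.
  N28 sheds 480 MW: no online neighbours, lost.
No further trips.

yes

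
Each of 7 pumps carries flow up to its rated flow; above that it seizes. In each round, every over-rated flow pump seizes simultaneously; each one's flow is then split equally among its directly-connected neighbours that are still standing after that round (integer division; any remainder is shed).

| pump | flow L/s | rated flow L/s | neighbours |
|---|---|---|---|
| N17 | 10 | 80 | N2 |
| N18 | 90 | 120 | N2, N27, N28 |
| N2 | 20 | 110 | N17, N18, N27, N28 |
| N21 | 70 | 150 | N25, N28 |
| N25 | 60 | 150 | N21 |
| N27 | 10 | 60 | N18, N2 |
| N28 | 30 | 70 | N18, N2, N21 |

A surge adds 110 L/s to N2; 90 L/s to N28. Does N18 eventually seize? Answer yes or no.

yes

Round 1 — N2 at 130 > 110; N28 at 120 > 70. N2, N28 seize.
  N2 sheds 130 L/s to N17, N18, N27: 43 each (1 lost).
    N17: 10+43 = 53 ≤ 80
    N18: 90+43 = 133 > 120
    N27: 10+43 = 53 ≤ 60
  N28 sheds 120 L/s to N18, N21: 60 each.
    N18: 133+60 = 193 > 120
    N21: 70+60 = 130 ≤ 150
Round 2 — N18 seizes.
  N18 sheds 193 L/s to N27: 193 each.
    N27: 53+193 = 246 > 60
Round 3 — N27 seizes.
  N27 sheds 246 L/s: no online neighbours, lost.
No further seizures.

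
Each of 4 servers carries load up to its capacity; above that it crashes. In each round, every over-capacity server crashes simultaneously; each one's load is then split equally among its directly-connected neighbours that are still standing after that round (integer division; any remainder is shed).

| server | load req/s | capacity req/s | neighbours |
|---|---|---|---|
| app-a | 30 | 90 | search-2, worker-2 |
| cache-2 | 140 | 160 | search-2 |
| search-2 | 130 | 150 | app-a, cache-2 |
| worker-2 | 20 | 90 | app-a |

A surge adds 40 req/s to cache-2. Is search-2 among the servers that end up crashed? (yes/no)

yes

Round 1 — cache-2 at 180 > 160. cache-2 crashes.
  cache-2 sheds 180 req/s to search-2: 180 each.
    search-2: 130+180 = 310 > 150
Round 2 — search-2 crashes.
  search-2 sheds 310 req/s to app-a: 310 each.
    app-a: 30+310 = 340 > 90
Round 3 — app-a crashes.
  app-a sheds 340 req/s to worker-2: 340 each.
    worker-2: 20+340 = 360 > 90
Round 4 — worker-2 crashes.
  worker-2 sheds 360 req/s: no online neighbours, lost.
No further crashes.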